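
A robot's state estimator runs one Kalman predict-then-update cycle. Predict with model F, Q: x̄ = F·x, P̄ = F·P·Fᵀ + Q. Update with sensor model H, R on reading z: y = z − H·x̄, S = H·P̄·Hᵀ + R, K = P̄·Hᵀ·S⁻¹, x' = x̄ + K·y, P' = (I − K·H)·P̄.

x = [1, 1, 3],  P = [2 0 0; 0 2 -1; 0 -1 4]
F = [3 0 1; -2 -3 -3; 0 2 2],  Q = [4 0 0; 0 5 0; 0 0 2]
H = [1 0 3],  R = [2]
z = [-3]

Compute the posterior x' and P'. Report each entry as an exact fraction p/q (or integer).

x' = [-48/113, -95/226, -86/113]
P' = [1970/113 -327/113 -642/113; -327/113 2425/226 78/113; -642/113 78/113 234/113]

x̄ = F·x = [6, -14, 8]
P̄ = F·P·Fᵀ + Q = [26 -21 6; -21 49 -24; 6 -24 18]
y = z − H·x̄ = [-33]
S = H·P̄·Hᵀ + R = [226]
K = P̄·Hᵀ·S⁻¹ = [22/113; -93/226; 30/113]
x' = x̄ + K·y = [-48/113, -95/226, -86/113]
P' = (I − K·H)·P̄ = [1970/113 -327/113 -642/113; -327/113 2425/226 78/113; -642/113 78/113 234/113]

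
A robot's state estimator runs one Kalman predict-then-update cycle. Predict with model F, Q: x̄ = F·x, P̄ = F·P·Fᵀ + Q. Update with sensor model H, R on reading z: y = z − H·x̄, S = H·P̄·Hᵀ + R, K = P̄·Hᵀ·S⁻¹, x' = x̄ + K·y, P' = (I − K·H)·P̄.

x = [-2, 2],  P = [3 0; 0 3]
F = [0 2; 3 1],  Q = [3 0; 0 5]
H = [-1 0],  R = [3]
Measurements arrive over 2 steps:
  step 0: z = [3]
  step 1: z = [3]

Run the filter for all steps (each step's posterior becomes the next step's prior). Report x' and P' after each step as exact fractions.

step 0: x' = [-11/6, -19/3], P' = [5/2 1; 1 33]
step 1: x' = [-443/138, -937/138], P' = [135/46 36/23; 36/23 1331/46]

step 0: x̄ = F·x = [4, -4]
step 0: P̄ = F·P·Fᵀ + Q = [15 6; 6 35]
step 0: y = z − H·x̄ = [7]
step 0: S = H·P̄·Hᵀ + R = [18]
step 0: K = P̄·Hᵀ·S⁻¹ = [-5/6; -1/3]
step 0: x' = x̄ + K·y = [-11/6, -19/3]
step 0: P' = (I − K·H)·P̄ = [5/2 1; 1 33]
step 1: x̄ = F·x = [-38/3, -71/6]
step 1: P̄ = F·P·Fᵀ + Q = [135 72; 72 133/2]
step 1: y = z − H·x̄ = [-29/3]
step 1: S = H·P̄·Hᵀ + R = [138]
step 1: K = P̄·Hᵀ·S⁻¹ = [-45/46; -12/23]
step 1: x' = x̄ + K·y = [-443/138, -937/138]
step 1: P' = (I − K·H)·P̄ = [135/46 36/23; 36/23 1331/46]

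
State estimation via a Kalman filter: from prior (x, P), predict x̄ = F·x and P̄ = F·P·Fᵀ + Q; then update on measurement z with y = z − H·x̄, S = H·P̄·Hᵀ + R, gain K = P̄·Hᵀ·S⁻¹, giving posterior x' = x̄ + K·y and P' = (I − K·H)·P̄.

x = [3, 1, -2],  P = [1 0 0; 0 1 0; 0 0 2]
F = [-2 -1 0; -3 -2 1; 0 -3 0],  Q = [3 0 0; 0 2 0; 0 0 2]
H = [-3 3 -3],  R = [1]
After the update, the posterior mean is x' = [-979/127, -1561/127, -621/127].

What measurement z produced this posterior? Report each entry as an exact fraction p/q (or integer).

z = [1]

x̄ = F·x = [-7, -13, -3]
P̄ = F·P·Fᵀ + Q = [8 8 3; 8 17 6; 3 6 11]
S = H·P̄·Hᵀ + R = [127]
K = P̄·Hᵀ·S⁻¹ = [-9/127; 9/127; -24/127]
x' − x̄ = [-90/127, 90/127, -240/127] = K·y
y = (KᵀK)⁻¹·Kᵀ·(x' − x̄) = [10]
z = y + H·x̄ = [10] + [-9] = [1]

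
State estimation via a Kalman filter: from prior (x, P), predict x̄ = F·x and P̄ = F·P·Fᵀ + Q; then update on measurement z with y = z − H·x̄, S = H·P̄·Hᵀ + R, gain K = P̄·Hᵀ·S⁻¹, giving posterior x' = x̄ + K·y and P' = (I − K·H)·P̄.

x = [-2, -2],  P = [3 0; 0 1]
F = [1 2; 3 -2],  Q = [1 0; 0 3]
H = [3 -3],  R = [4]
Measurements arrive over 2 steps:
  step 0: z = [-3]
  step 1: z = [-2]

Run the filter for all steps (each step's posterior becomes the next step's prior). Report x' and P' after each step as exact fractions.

step 0: x' = [-1671/292, -1367/292], P' = [2255/292 2243/292; 2243/292 2359/292]
step 1: x' = [-390263/54782, -349879/54782], P' = [311007/27391 296353/27391; 296353/27391 293743/27391]

step 0: x̄ = F·x = [-6, -2]
step 0: P̄ = F·P·Fᵀ + Q = [8 5; 5 34]
step 0: y = z − H·x̄ = [9]
step 0: S = H·P̄·Hᵀ + R = [292]
step 0: K = P̄·Hᵀ·S⁻¹ = [9/292; -87/292]
step 0: x' = x̄ + K·y = [-1671/292, -1367/292]
step 0: P' = (I − K·H)·P̄ = [2255/292 2243/292; 2243/292 2359/292]
step 1: x̄ = F·x = [-4405/292, -2279/292]
step 1: P̄ = F·P·Fᵀ + Q = [20955/292 6301/292; 6301/292 3691/292]
step 1: y = z − H·x̄ = [2897/146]
step 1: S = H·P̄·Hᵀ + R = [27391/73]
step 1: K = P̄·Hᵀ·S⁻¹ = [21981/54782; 3915/54782]
step 1: x' = x̄ + K·y = [-390263/54782, -349879/54782]
step 1: P' = (I − K·H)·P̄ = [311007/27391 296353/27391; 296353/27391 293743/27391]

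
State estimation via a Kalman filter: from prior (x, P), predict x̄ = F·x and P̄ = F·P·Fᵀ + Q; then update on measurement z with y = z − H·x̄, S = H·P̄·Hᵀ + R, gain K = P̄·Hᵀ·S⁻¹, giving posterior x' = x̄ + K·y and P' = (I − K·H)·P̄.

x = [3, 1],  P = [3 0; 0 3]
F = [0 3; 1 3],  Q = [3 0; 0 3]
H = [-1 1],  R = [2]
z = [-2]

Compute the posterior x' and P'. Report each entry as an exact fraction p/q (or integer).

x̄ = F·x = [3, 6]
P̄ = F·P·Fᵀ + Q = [30 27; 27 33]
y = z − H·x̄ = [-5]
S = H·P̄·Hᵀ + R = [11]
K = P̄·Hᵀ·S⁻¹ = [-3/11; 6/11]
x' = x̄ + K·y = [48/11, 36/11]
P' = (I − K·H)·P̄ = [321/11 315/11; 315/11 327/11]

x' = [48/11, 36/11]
P' = [321/11 315/11; 315/11 327/11]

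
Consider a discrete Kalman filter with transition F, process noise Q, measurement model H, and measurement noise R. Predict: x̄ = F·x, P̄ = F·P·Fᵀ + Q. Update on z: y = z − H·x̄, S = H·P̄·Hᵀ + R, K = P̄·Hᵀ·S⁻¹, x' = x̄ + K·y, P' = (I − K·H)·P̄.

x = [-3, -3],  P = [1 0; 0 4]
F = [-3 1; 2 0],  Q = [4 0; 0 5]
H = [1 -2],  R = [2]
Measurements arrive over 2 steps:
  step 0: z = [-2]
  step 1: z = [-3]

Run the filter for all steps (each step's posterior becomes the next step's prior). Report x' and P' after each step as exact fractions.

step 0: x̄ = F·x = [6, -6]
step 0: P̄ = F·P·Fᵀ + Q = [17 -6; -6 9]
step 0: y = z − H·x̄ = [-20]
step 0: S = H·P̄·Hᵀ + R = [79]
step 0: K = P̄·Hᵀ·S⁻¹ = [29/79; -24/79]
step 0: x' = x̄ + K·y = [-106/79, 6/79]
step 0: P' = (I − K·H)·P̄ = [502/79 222/79; 222/79 135/79]
step 1: x̄ = F·x = [324/79, -212/79]
step 1: P̄ = F·P·Fᵀ + Q = [3637/79 -2568/79; -2568/79 2403/79]
step 1: y = z − H·x̄ = [-985/79]
step 1: S = H·P̄·Hᵀ + R = [23679/79]
step 1: K = P̄·Hᵀ·S⁻¹ = [8773/23679; -2458/7893]
step 1: x' = x̄ + K·y = [-12271/23679, 9466/7893]
step 1: P' = (I − K·H)·P̄ = [115886/23679 16390/7893; 16390/7893 3551/2631]

step 0: x' = [-106/79, 6/79], P' = [502/79 222/79; 222/79 135/79]
step 1: x' = [-12271/23679, 9466/7893], P' = [115886/23679 16390/7893; 16390/7893 3551/2631]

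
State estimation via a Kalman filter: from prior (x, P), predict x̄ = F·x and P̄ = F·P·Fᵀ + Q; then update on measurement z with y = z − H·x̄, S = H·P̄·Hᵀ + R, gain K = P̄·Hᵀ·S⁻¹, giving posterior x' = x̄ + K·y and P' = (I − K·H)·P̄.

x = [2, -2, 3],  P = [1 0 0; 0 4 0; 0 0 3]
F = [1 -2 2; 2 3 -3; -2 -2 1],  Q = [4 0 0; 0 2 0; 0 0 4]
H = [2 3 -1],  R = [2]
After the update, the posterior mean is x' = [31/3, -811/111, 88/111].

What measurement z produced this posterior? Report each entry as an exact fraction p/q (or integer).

x̄ = F·x = [12, -11, 3]
P̄ = F·P·Fᵀ + Q = [33 -40 20; -40 69 -37; 20 -37 27]
S = H·P̄·Hᵀ + R = [444]
K = P̄·Hᵀ·S⁻¹ = [-1/6; 41/111; -49/222]
x' − x̄ = [-5/3, 410/111, -245/111] = K·y
y = (KᵀK)⁻¹·Kᵀ·(x' − x̄) = [10]
z = y + H·x̄ = [10] + [-12] = [-2]

z = [-2]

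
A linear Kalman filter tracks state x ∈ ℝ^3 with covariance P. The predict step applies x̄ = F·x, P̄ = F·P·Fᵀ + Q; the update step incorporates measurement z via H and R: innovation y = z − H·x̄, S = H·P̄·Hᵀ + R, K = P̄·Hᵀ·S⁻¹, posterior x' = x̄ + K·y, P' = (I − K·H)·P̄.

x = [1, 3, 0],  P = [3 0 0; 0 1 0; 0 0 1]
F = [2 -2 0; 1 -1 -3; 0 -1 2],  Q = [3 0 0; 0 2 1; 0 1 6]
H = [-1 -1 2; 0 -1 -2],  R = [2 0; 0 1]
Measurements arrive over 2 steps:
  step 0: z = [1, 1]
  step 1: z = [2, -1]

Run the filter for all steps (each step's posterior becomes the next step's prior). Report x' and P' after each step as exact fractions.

step 0: x' = [-2297/1429, -424/1429, -621/1429], P' = [33817/4287 -14873/4287 2752/1429; -14873/4287 9547/4287 -1382/1429; 2752/1429 -1382/1429 935/1429]
step 1: x' = [-11738149/7364587, 2193915/7364587, 2490913/7364587], P' = [160839095/22093761 -60402613/22093761 12351959/7364587; -60402613/22093761 36363137/22093761 -5374611/7364587; 12351959/7364587 -5374611/7364587 4164535/7364587]

step 0: x̄ = F·x = [-4, -2, -3]
step 0: P̄ = F·P·Fᵀ + Q = [19 8 2; 8 15 -4; 2 -4 11]
step 0: y = z − H·x̄ = [1, -7]
step 0: S = H·P̄·Hᵀ + R = [104 -17; -17 44]
step 0: K = P̄·Hᵀ·S⁻¹ = [-1216/4287 -1639/4287; -1483/4287 -1255/4287; 250/1429 -488/1429]
step 0: x' = x̄ + K·y = [-2297/1429, -424/1429, -621/1429]
step 0: P' = (I − K·H)·P̄ = [33817/4287 -14873/4287 2752/1429; -14873/4287 9547/4287 -1382/1429; 2752/1429 -1382/1429 935/1429]
step 1: x̄ = F·x = [-3746/1429, -10/1429, -818/1429]
step 1: P̄ = F·P·Fᵀ + Q = [101767/1429 23936/1429 32816/1429; 23936/1429 10839/1429 8081/1429; 32816/1429 8081/1429 63073/4287]
step 1: y = z − H·x̄ = [738/1429, -3075/1429]
step 1: S = H·P̄·Hᵀ + R = [251536/4287 48929/4287; 48929/4287 386068/4287]
step 1: K = P̄·Hᵀ·S⁻¹ = [-13162364/22093761 -13709141/22093761; -4104095/22093761 -4115471/22093761; 675861/7364587 -2954459/7364587]
step 1: x' = x̄ + K·y = [-11738149/7364587, 2193915/7364587, 2490913/7364587]
step 1: P' = (I − K·H)·P̄ = [160839095/22093761 -60402613/22093761 12351959/7364587; -60402613/22093761 36363137/22093761 -5374611/7364587; 12351959/7364587 -5374611/7364587 4164535/7364587]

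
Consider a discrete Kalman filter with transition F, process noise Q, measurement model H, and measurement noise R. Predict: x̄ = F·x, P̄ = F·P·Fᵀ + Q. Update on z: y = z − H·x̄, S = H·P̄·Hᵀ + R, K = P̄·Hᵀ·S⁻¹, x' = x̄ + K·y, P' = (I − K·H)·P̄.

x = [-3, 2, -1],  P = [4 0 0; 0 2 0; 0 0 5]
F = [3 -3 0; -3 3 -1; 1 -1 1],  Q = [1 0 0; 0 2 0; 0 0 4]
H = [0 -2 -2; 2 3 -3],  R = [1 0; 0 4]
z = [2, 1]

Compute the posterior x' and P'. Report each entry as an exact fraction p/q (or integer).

x' = [-1636/1727, 72/1727, -1675/1727]
P' = [185345/18997 -65262/18997 60516/18997; -65262/18997 26193/18997 -22243/18997; 60516/18997 -22243/18997 22985/18997]

x̄ = F·x = [-15, 16, -6]
P̄ = F·P·Fᵀ + Q = [55 -54 18; -54 61 -23; 18 -23 15]
y = z − H·x̄ = [22, -35]
S = H·P̄·Hᵀ + R = [121 -132; -132 458]
K = P̄·Hᵀ·S⁻¹ = [9492/18997 -151/1727; -7900/18997 336/1727; -1484/18997 -333/1727]
x' = x̄ + K·y = [-1636/1727, 72/1727, -1675/1727]
P' = (I − K·H)·P̄ = [185345/18997 -65262/18997 60516/18997; -65262/18997 26193/18997 -22243/18997; 60516/18997 -22243/18997 22985/18997]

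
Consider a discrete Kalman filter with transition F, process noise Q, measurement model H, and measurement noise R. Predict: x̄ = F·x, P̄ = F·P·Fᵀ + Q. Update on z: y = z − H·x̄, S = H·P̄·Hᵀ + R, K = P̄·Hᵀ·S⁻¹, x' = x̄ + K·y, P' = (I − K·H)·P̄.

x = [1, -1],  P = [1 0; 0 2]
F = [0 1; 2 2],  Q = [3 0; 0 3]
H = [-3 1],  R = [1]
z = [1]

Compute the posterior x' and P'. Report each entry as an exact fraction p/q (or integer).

x̄ = F·x = [-1, 0]
P̄ = F·P·Fᵀ + Q = [5 4; 4 15]
y = z − H·x̄ = [-2]
S = H·P̄·Hᵀ + R = [37]
K = P̄·Hᵀ·S⁻¹ = [-11/37; 3/37]
x' = x̄ + K·y = [-15/37, -6/37]
P' = (I − K·H)·P̄ = [64/37 181/37; 181/37 546/37]

x' = [-15/37, -6/37]
P' = [64/37 181/37; 181/37 546/37]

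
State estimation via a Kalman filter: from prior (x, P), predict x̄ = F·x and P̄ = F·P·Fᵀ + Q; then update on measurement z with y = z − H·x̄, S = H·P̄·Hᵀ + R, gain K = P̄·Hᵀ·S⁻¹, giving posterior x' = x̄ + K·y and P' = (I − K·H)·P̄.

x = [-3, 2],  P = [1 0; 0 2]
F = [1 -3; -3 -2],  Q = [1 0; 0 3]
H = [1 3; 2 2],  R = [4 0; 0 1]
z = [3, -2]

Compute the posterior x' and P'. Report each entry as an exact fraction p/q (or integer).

x̄ = F·x = [-9, 5]
P̄ = F·P·Fᵀ + Q = [20 9; 9 20]
y = z − H·x̄ = [-3, 6]
S = H·P̄·Hᵀ + R = [258 232; 232 233]
K = P̄·Hᵀ·S⁻¹ = [-501/1258 406/629; 2621/6290 -522/3145]
x' = x̄ + K·y = [-291/74, 1019/370]
P' = (I − K·H)·P̄ = [1611/1258 -1205/1258; -1205/1258 5503/6290]

x' = [-291/74, 1019/370]
P' = [1611/1258 -1205/1258; -1205/1258 5503/6290]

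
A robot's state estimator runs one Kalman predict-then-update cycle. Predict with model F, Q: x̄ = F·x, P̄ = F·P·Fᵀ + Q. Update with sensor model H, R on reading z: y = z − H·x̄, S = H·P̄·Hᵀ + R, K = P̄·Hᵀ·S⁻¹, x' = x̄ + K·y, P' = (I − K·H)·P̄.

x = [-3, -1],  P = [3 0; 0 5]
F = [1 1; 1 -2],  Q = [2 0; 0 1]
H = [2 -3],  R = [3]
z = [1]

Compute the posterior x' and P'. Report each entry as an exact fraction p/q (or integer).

x' = [-1126/343, -859/343]
P' = [1749/343 1125/343; 1125/343 836/343]

x̄ = F·x = [-4, -1]
P̄ = F·P·Fᵀ + Q = [10 -7; -7 24]
y = z − H·x̄ = [6]
S = H·P̄·Hᵀ + R = [343]
K = P̄·Hᵀ·S⁻¹ = [41/343; -86/343]
x' = x̄ + K·y = [-1126/343, -859/343]
P' = (I − K·H)·P̄ = [1749/343 1125/343; 1125/343 836/343]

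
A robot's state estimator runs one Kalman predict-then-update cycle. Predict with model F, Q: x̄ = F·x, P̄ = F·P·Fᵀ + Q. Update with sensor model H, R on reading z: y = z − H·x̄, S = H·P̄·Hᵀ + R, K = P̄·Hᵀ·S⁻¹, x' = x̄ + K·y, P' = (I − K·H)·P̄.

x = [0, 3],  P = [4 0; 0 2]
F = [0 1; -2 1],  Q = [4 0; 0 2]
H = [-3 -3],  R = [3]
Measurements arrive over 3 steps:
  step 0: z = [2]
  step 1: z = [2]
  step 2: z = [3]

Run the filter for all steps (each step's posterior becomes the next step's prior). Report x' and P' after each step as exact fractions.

step 0: x̄ = F·x = [3, 3]
step 0: P̄ = F·P·Fᵀ + Q = [6 2; 2 20]
step 0: y = z − H·x̄ = [20]
step 0: S = H·P̄·Hᵀ + R = [273]
step 0: K = P̄·Hᵀ·S⁻¹ = [-8/91; -22/91]
step 0: x' = x̄ + K·y = [113/91, -167/91]
step 0: P' = (I − K·H)·P̄ = [354/91 -346/91; -346/91 368/91]
step 1: x̄ = F·x = [-167/91, -393/91]
step 1: P̄ = F·P·Fᵀ + Q = [732/91 1060/91; 1060/91 3350/91]
step 1: y = z − H·x̄ = [-214/13]
step 1: S = H·P̄·Hᵀ + R = [8013/13]
step 1: K = P̄·Hᵀ·S⁻¹ = [-256/2671; -630/2671]
step 1: x' = x̄ + K·y = [-4813/18697, -8151/18697]
step 1: P' = (I − K·H)·P̄ = [44532/18697 -42740/18697; -42740/18697 47150/18697]
step 2: x̄ = F·x = [-8151/18697, 1475/18697]
step 2: P̄ = F·P·Fᵀ + Q = [121938/18697 132630/18697; 132630/18697 433632/18697]
step 2: y = z − H·x̄ = [36063/18697]
step 2: S = H·P̄·Hᵀ + R = [7443561/18697]
step 2: K = P̄·Hᵀ·S⁻¹ = [-254568/2481187; -566262/2481187]
step 2: x' = x̄ + K·y = [-1572693/2481187, -896473/2481187]
step 2: P' = (I − K·H)·P̄ = [5783622/2481187 -5529054/2481187; -5529054/2481187 6095316/2481187]

step 0: x' = [113/91, -167/91], P' = [354/91 -346/91; -346/91 368/91]
step 1: x' = [-4813/18697, -8151/18697], P' = [44532/18697 -42740/18697; -42740/18697 47150/18697]
step 2: x' = [-1572693/2481187, -896473/2481187], P' = [5783622/2481187 -5529054/2481187; -5529054/2481187 6095316/2481187]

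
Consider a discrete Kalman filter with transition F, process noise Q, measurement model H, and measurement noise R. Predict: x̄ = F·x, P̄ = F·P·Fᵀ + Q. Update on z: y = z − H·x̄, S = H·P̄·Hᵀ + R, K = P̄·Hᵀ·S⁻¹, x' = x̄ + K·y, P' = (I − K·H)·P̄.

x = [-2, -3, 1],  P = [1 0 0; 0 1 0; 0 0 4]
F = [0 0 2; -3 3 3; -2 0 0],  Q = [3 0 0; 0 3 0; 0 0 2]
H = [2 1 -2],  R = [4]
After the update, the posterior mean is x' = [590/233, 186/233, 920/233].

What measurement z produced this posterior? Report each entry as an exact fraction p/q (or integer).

x̄ = F·x = [2, 0, 4]
P̄ = F·P·Fᵀ + Q = [19 24 0; 24 57 6; 0 6 6]
S = H·P̄·Hᵀ + R = [233]
K = P̄·Hᵀ·S⁻¹ = [62/233; 93/233; -6/233]
x' − x̄ = [124/233, 186/233, -12/233] = K·y
y = (KᵀK)⁻¹·Kᵀ·(x' − x̄) = [2]
z = y + H·x̄ = [2] + [-4] = [-2]

z = [-2]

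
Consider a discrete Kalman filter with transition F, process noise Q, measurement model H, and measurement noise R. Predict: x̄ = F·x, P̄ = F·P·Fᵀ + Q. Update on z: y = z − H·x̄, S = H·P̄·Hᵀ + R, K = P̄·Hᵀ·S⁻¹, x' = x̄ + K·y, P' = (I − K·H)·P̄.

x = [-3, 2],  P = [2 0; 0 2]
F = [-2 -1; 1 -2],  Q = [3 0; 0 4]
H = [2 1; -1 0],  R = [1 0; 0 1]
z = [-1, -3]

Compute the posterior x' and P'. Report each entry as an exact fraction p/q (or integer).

x' = [801/262, -931/131]
P' = [195/262 -182/131; -182/131 462/131]

x̄ = F·x = [4, -7]
P̄ = F·P·Fᵀ + Q = [13 0; 0 14]
y = z − H·x̄ = [-2, 1]
S = H·P̄·Hᵀ + R = [67 -26; -26 14]
K = P̄·Hᵀ·S⁻¹ = [13/131 -195/262; 98/131 182/131]
x' = x̄ + K·y = [801/262, -931/131]
P' = (I − K·H)·P̄ = [195/262 -182/131; -182/131 462/131]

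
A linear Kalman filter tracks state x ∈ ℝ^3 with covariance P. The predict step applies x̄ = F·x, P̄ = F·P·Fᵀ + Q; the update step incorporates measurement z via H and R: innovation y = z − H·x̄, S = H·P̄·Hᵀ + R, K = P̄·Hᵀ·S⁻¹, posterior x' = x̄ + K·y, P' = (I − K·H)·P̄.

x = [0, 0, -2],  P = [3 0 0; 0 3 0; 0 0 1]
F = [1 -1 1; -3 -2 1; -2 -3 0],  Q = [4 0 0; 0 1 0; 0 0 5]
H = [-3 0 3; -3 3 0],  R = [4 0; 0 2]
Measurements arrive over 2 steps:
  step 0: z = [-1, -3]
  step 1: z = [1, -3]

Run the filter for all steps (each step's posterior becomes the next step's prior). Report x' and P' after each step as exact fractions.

step 0: x̄ = F·x = [-2, -2, 0]
step 0: P̄ = F·P·Fᵀ + Q = [11 -2 3; -2 41 36; 3 36 44]
step 0: y = z − H·x̄ = [-7, -3]
step 0: S = H·P̄·Hᵀ + R = [445 414; 414 506]
step 0: K = P̄·Hᵀ·S⁻¹ = [87/1169 -7419/53774; 93/1169 10209/53774; 66/167 -981/7682]
step 0: x' = x̄ + K·y = [-113305/53774, -168121/53774, -18309/7682]
step 0: P' = (I − K·H)·P̄ = [398221/53774 393275/53774 57651/7682; 393275/53774 400081/53774 56997/7682; 57651/7682 56997/7682 61699/7682]
step 1: x̄ = F·x = [-3189/2338, 273997/26887, 730973/53774]
step 1: P̄ = F·P·Fᵀ + Q = [29039/2338 -34204/1169 -86675/2338; -34204/1169 3186011/26887 3949168/26887; -86675/2338 3949168/26887 10181783/53774]
step 1: y = z − H·x̄ = [-1179593/26887, -289335/7682]
step 1: S = H·P̄·Hᵀ + R = [66872833/26887 7799877/3841; 7799877/3841 13112533/7682]
step 1: K = P̄·Hᵀ·S⁻¹ = [3651306/934990609 -509851635/6544934263; 286758/19081441 32298558/133570087; 297831465/934990609 -364253931/6544934263]
step 1: x' = x̄ + K·y = [9154524423/6544934263, 56612398/133570087, 11221619236/6544934263]
step 1: P' = (I − K·H)·P̄ = [21334671047/6544934263 428464693/133570087 21368749903/6544934263; 428464693/133570087 64285295/19081441 431141101/133570087; 21368749903/6544934263 431141101/133570087 24148510243/6544934263]

step 0: x' = [-113305/53774, -168121/53774, -18309/7682], P' = [398221/53774 393275/53774 57651/7682; 393275/53774 400081/53774 56997/7682; 57651/7682 56997/7682 61699/7682]
step 1: x' = [9154524423/6544934263, 56612398/133570087, 11221619236/6544934263], P' = [21334671047/6544934263 428464693/133570087 21368749903/6544934263; 428464693/133570087 64285295/19081441 431141101/133570087; 21368749903/6544934263 431141101/133570087 24148510243/6544934263]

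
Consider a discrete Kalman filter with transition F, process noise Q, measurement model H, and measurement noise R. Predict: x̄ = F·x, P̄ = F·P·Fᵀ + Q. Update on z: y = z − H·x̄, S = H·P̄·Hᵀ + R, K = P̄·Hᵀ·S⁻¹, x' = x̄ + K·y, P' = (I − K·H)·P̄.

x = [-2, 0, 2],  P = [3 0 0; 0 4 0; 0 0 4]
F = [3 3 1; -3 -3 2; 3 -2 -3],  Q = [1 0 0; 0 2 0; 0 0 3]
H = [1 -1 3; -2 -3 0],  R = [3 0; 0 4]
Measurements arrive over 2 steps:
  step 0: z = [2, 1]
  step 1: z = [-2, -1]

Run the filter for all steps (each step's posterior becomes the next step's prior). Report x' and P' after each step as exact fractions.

step 0: x' = [69316/171579, -101249/171579, 16716/57193], P' = [10111736/171579 -6725248/171579 -1864173/57193; -6725248/171579 4547180/171579 1247886/57193; -1864173/57193 1247886/57193 1052566/57193]
step 1: x' = [-5166076579/8636766871, 7354300367/8636766871, -4133121062/25910300613], P' = [325770828701/51820601226 -106248097445/25910300613 -177369458531/51820601226; -106248097445/25910300613 79519833982/25910300613 60986735759/25910300613; -177369458531/51820601226 60986735759/25910300613 38548073075/17273533742]

step 0: x̄ = F·x = [-4, 10, -12]
step 0: P̄ = F·P·Fᵀ + Q = [68 -55 -9; -55 81 -27; -9 -27 82]
step 0: y = z − H·x̄ = [52, 23]
step 0: S = H·P̄·Hᵀ + R = [1108 459; 459 345]
step 0: K = P̄·Hᵀ·S⁻¹ = [6603/57193 -11932/171579; -4606/57193 -47761/171579; 15213/57193 -3828/57193]
step 0: x' = x̄ + K·y = [69316/171579, -101249/171579, 16716/57193]
step 0: P' = (I − K·H)·P̄ = [10111736/171579 -6725248/171579 -1864173/57193; -6725248/171579 4547180/171579 1247886/57193; -1864173/57193 1247886/57193 1052566/57193]
step 1: x̄ = F·x = [-15217/57193, 65365/57193, 260002/171579]
step 1: P̄ = F·P·Fᵀ + Q = [1037297/57193 -3368989/57193 8816194/57193; -3368989/57193 15345354/57193 -42554161/57193; 8816194/57193 -42554161/57193 364420577/171579]
step 1: y = z − H·x̄ = [-293806/57193, 108468/57193]
step 1: S = H·P̄·Hᵀ + R = [1424776069/57193 377420742/57193; 377420742/57193 102058278/57193]
step 1: K = P̄·Hᵀ·S⁻¹ = [342147111/8636766871 -3513268183/51820601226; -311969350/8636766871 -6515826764/25910300613; 2643873757/8636766871 -2795374373/51820601226]
step 1: x' = x̄ + K·y = [-5166076579/8636766871, 7354300367/8636766871, -4133121062/25910300613]
step 1: P' = (I − K·H)·P̄ = [325770828701/51820601226 -106248097445/25910300613 -177369458531/51820601226; -106248097445/25910300613 79519833982/25910300613 60986735759/25910300613; -177369458531/51820601226 60986735759/25910300613 38548073075/17273533742]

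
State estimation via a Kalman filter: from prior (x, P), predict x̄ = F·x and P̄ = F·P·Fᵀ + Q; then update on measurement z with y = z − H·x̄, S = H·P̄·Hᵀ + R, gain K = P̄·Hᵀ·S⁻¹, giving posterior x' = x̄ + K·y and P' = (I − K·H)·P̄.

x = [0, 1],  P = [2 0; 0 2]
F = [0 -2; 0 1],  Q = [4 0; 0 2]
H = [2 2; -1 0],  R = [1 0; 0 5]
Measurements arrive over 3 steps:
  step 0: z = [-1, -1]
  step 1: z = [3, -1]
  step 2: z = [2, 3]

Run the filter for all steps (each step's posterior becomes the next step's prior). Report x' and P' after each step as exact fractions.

step 0: x̄ = F·x = [-2, 1]
step 0: P̄ = F·P·Fᵀ + Q = [12 -4; -4 4]
step 0: y = z − H·x̄ = [1, -3]
step 0: S = H·P̄·Hᵀ + R = [33 -16; -16 17]
step 0: K = P̄·Hᵀ·S⁻¹ = [16/61 -28/61; 64/305 132/305]
step 0: x' = x̄ + K·y = [-22/61, -27/305]
step 0: P' = (I − K·H)·P̄ = [140/61 -132/61; -132/61 692/305]
step 1: x̄ = F·x = [54/305, -27/305]
step 1: P̄ = F·P·Fᵀ + Q = [3988/305 -1384/305; -1384/305 1302/305]
step 1: y = z − H·x̄ = [861/305, -251/305]
step 1: S = H·P̄·Hᵀ + R = [10393/305 -5208/305; -5208/305 5513/305]
step 1: K = P̄·Hᵀ·S⁻¹ = [26040/98929 -46964/98929; 20668/98929 44360/98929]
step 1: x' = x̄ + K·y = [129674/98929, 13081/98929]
step 1: P' = (I − K·H)·P̄ = [234820/98929 -221800/98929; -221800/98929 232134/98929]
step 2: x̄ = F·x = [-26162/98929, 13081/98929]
step 2: P̄ = F·P·Fᵀ + Q = [1324252/98929 -464268/98929; -464268/98929 429992/98929]
step 2: y = z − H·x̄ = [224020/98929, 270625/98929]
step 2: S = H·P̄·Hᵀ + R = [3401761/98929 -1719968/98929; -1719968/98929 1818897/98929]
step 2: K = P̄·Hᵀ·S⁻¹ = [8599840/32641217 -15632412/32641217; 6811320/32641217 14772428/32641217]
step 2: x' = x̄ + K·y = [-31921326/32641217, 60150613/32641217]
step 2: P' = (I − K·H)·P̄ = [78162060/32641217 -73862140/32641217; -73862140/32641217 77267800/32641217]

step 0: x' = [-22/61, -27/305], P' = [140/61 -132/61; -132/61 692/305]
step 1: x' = [129674/98929, 13081/98929], P' = [234820/98929 -221800/98929; -221800/98929 232134/98929]
step 2: x' = [-31921326/32641217, 60150613/32641217], P' = [78162060/32641217 -73862140/32641217; -73862140/32641217 77267800/32641217]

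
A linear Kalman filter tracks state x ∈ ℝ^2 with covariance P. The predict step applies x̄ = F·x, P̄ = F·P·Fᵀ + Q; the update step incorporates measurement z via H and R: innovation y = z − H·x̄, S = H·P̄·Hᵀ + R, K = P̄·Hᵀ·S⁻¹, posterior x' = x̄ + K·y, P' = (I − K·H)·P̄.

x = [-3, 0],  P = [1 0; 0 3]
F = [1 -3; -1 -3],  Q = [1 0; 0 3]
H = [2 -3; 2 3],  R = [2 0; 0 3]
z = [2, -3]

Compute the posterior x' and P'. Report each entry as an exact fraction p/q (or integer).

x̄ = F·x = [-3, 3]
P̄ = F·P·Fᵀ + Q = [29 26; 26 31]
y = z − H·x̄ = [17, -6]
S = H·P̄·Hᵀ + R = [85 -163; -163 710]
K = P̄·Hᵀ·S⁻¹ = [96/407 100/407; -5475/33781 5642/33781]
x' = x̄ + K·y = [-189/407, -25584/33781]
P' = (I − K·H)·P̄ = [123/407 18/407; 18/407 4646/33781]

x' = [-189/407, -25584/33781]
P' = [123/407 18/407; 18/407 4646/33781]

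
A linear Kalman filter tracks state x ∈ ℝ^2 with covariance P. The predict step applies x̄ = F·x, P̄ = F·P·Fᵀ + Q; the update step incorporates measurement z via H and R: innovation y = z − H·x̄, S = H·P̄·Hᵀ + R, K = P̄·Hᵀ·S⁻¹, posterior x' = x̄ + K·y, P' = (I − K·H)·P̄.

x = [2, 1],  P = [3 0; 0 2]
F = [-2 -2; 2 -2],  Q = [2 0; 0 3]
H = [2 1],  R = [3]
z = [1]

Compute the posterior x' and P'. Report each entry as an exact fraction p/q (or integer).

x' = [-74/49, 361/98]
P' = [278/49 -496/49; -496/49 2029/98]

x̄ = F·x = [-6, 2]
P̄ = F·P·Fᵀ + Q = [22 -4; -4 23]
y = z − H·x̄ = [11]
S = H·P̄·Hᵀ + R = [98]
K = P̄·Hᵀ·S⁻¹ = [20/49; 15/98]
x' = x̄ + K·y = [-74/49, 361/98]
P' = (I − K·H)·P̄ = [278/49 -496/49; -496/49 2029/98]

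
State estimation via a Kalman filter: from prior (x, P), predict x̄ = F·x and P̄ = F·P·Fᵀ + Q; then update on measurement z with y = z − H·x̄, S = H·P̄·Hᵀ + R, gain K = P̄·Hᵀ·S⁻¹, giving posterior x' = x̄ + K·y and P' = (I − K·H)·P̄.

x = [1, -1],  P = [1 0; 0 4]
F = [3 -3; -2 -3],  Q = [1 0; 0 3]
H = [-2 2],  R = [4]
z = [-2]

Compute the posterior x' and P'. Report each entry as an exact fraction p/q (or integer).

x' = [58/15, 41/15]
P' = [562/15 554/15; 554/15 1121/30]

x̄ = F·x = [6, 1]
P̄ = F·P·Fᵀ + Q = [46 30; 30 43]
y = z − H·x̄ = [8]
S = H·P̄·Hᵀ + R = [120]
K = P̄·Hᵀ·S⁻¹ = [-4/15; 13/60]
x' = x̄ + K·y = [58/15, 41/15]
P' = (I − K·H)·P̄ = [562/15 554/15; 554/15 1121/30]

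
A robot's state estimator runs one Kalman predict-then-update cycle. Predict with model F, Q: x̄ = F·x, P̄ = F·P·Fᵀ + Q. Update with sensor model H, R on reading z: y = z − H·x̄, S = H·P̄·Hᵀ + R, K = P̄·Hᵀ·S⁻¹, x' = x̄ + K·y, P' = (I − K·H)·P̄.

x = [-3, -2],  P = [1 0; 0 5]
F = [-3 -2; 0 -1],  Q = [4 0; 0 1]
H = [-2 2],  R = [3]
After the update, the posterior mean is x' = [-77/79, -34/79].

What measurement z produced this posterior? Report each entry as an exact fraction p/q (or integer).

x̄ = F·x = [13, 2]
P̄ = F·P·Fᵀ + Q = [33 10; 10 6]
S = H·P̄·Hᵀ + R = [79]
K = P̄·Hᵀ·S⁻¹ = [-46/79; -8/79]
x' − x̄ = [-1104/79, -192/79] = K·y
y = (KᵀK)⁻¹·Kᵀ·(x' − x̄) = [24]
z = y + H·x̄ = [24] + [-22] = [2]

z = [2]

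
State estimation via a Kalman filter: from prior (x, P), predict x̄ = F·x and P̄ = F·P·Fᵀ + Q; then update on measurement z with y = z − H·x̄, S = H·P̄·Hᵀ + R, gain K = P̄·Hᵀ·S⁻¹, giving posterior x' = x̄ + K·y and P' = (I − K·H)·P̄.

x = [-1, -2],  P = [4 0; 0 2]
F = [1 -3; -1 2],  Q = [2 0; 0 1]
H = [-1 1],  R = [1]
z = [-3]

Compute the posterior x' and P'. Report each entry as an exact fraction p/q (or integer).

x' = [15/7, -13/14]
P' = [8/7 4/7; 4/7 69/70]

x̄ = F·x = [5, -3]
P̄ = F·P·Fᵀ + Q = [24 -16; -16 13]
y = z − H·x̄ = [5]
S = H·P̄·Hᵀ + R = [70]
K = P̄·Hᵀ·S⁻¹ = [-4/7; 29/70]
x' = x̄ + K·y = [15/7, -13/14]
P' = (I − K·H)·P̄ = [8/7 4/7; 4/7 69/70]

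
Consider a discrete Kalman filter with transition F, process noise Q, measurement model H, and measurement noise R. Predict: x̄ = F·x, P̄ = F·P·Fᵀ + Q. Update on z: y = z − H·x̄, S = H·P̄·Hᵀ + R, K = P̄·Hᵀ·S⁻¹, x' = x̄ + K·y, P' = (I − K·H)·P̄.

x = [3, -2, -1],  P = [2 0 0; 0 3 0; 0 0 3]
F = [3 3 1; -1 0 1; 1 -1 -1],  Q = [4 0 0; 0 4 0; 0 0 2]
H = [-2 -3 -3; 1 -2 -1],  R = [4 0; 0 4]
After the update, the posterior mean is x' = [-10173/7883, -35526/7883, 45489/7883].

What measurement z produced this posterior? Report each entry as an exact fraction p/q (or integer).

z = [-1, 2]

x̄ = F·x = [2, -4, 6]
P̄ = F·P·Fᵀ + Q = [52 -3 -6; -3 9 -5; -6 -5 10]
S = H·P̄·Hᵀ + R = [185 -62; -62 106]
K = P̄·Hᵀ·S⁻¹ = [-2097/7883 3533/7883; -814/7883 -1666/7883; -345/7883 -648/7883]
x' − x̄ = [-25939/7883, -3994/7883, -1809/7883] = K·y
y = (KᵀK)⁻¹·Kᵀ·(x' − x̄) = [9, -2]
z = y + H·x̄ = [9, -2] + [-10, 4] = [-1, 2]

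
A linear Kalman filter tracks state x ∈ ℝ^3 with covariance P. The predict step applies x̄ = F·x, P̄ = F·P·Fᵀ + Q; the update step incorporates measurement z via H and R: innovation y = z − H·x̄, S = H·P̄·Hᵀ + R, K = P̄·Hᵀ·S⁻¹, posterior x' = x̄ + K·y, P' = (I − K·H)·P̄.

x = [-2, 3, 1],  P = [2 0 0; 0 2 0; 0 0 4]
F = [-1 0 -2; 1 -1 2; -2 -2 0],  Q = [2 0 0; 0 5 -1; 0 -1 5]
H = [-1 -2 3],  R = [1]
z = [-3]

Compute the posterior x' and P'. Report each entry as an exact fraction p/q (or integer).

x' = [-42/113, -573/226, -635/226]
P' = [1868/113 -1544/113 -402/113; -1544/113 4425/226 1909/226; -402/113 1909/226 1025/226]

x̄ = F·x = [0, -3, -2]
P̄ = F·P·Fᵀ + Q = [20 -18 4; -18 25 -1; 4 -1 21]
y = z − H·x̄ = [-3]
S = H·P̄·Hᵀ + R = [226]
K = P̄·Hᵀ·S⁻¹ = [14/113; -35/226; 61/226]
x' = x̄ + K·y = [-42/113, -573/226, -635/226]
P' = (I − K·H)·P̄ = [1868/113 -1544/113 -402/113; -1544/113 4425/226 1909/226; -402/113 1909/226 1025/226]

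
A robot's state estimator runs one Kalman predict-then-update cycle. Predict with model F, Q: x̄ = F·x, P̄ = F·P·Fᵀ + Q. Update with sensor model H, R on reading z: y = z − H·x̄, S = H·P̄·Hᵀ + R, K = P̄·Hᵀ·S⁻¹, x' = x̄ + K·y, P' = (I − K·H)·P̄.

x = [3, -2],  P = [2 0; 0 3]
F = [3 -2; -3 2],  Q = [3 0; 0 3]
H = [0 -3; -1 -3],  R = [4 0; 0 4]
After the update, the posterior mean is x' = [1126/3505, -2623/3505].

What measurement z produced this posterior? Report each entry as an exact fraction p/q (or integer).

z = [1, 3]

x̄ = F·x = [13, -13]
P̄ = F·P·Fᵀ + Q = [33 -30; -30 33]
S = H·P̄·Hᵀ + R = [301 207; 207 154]
K = P̄·Hᵀ·S⁻¹ = [2061/3505 -1473/3505; -963/3505 -276/3505]
x' − x̄ = [-44439/3505, 42942/3505] = K·y
y = (KᵀK)⁻¹·Kᵀ·(x' − x̄) = [-38, -23]
z = y + H·x̄ = [-38, -23] + [39, 26] = [1, 3]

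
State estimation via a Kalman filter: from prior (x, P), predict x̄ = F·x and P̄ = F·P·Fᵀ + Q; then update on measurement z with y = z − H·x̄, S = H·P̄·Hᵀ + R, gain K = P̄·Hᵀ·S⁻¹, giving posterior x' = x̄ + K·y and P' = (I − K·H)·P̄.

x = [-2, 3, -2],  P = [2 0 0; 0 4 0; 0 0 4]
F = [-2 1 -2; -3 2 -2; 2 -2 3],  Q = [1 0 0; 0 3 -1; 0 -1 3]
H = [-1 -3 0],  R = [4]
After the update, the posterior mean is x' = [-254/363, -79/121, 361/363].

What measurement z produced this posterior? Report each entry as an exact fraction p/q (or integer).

x̄ = F·x = [11, 16, -16]
P̄ = F·P·Fᵀ + Q = [29 36 -40; 36 53 -53; -40 -53 63]
S = H·P̄·Hᵀ + R = [726]
K = P̄·Hᵀ·S⁻¹ = [-137/726; -65/242; 199/726]
x' − x̄ = [-4247/363, -2015/121, 6169/363] = K·y
y = (KᵀK)⁻¹·Kᵀ·(x' − x̄) = [62]
z = y + H·x̄ = [62] + [-59] = [3]

z = [3]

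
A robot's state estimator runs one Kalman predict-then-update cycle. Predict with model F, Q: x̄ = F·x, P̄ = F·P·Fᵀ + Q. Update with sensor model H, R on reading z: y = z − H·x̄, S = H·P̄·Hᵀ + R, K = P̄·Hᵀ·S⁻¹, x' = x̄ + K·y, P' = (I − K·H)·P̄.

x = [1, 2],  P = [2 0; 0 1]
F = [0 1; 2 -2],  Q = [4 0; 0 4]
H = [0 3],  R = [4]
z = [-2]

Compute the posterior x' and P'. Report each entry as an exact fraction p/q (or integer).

x̄ = F·x = [2, -2]
P̄ = F·P·Fᵀ + Q = [5 -2; -2 16]
y = z − H·x̄ = [4]
S = H·P̄·Hᵀ + R = [148]
K = P̄·Hᵀ·S⁻¹ = [-3/74; 12/37]
x' = x̄ + K·y = [68/37, -26/37]
P' = (I − K·H)·P̄ = [176/37 -2/37; -2/37 16/37]

x' = [68/37, -26/37]
P' = [176/37 -2/37; -2/37 16/37]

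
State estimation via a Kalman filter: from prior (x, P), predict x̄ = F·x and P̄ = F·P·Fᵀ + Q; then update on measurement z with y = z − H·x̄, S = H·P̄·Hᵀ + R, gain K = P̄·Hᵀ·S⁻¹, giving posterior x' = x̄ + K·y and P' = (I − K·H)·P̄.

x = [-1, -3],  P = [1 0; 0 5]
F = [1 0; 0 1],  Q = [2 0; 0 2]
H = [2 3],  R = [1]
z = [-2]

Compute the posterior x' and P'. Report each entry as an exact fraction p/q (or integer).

x̄ = F·x = [-1, -3]
P̄ = F·P·Fᵀ + Q = [3 0; 0 7]
y = z − H·x̄ = [9]
S = H·P̄·Hᵀ + R = [76]
K = P̄·Hᵀ·S⁻¹ = [3/38; 21/76]
x' = x̄ + K·y = [-11/38, -39/76]
P' = (I − K·H)·P̄ = [48/19 -63/38; -63/38 91/76]

x' = [-11/38, -39/76]
P' = [48/19 -63/38; -63/38 91/76]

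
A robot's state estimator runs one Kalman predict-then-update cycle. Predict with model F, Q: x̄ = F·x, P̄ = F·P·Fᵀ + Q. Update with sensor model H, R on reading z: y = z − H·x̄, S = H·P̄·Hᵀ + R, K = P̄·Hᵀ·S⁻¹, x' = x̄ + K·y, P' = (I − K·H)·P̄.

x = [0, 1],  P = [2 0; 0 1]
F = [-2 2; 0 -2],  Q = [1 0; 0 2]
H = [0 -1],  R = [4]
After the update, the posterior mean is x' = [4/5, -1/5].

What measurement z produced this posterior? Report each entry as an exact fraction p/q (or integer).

x̄ = F·x = [2, -2]
P̄ = F·P·Fᵀ + Q = [13 -4; -4 6]
S = H·P̄·Hᵀ + R = [10]
K = P̄·Hᵀ·S⁻¹ = [2/5; -3/5]
x' − x̄ = [-6/5, 9/5] = K·y
y = (KᵀK)⁻¹·Kᵀ·(x' − x̄) = [-3]
z = y + H·x̄ = [-3] + [2] = [-1]

z = [-1]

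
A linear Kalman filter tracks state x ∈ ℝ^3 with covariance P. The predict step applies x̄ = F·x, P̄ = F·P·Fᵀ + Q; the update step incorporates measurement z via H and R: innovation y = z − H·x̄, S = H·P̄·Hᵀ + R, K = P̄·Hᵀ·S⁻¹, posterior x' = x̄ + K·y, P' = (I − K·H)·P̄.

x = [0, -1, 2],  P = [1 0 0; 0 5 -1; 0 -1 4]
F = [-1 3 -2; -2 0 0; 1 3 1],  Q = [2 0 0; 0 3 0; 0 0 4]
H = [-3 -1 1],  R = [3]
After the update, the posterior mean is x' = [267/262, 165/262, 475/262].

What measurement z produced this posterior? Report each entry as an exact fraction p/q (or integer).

z = [-2]

x̄ = F·x = [-7, 0, -1]
P̄ = F·P·Fᵀ + Q = [76 2 39; 2 7 -2; 39 -2 48]
S = H·P̄·Hᵀ + R = [524]
K = P̄·Hᵀ·S⁻¹ = [-191/524; -15/524; -67/524]
x' − x̄ = [2101/262, 165/262, 737/262] = K·y
y = (KᵀK)⁻¹·Kᵀ·(x' − x̄) = [-22]
z = y + H·x̄ = [-22] + [20] = [-2]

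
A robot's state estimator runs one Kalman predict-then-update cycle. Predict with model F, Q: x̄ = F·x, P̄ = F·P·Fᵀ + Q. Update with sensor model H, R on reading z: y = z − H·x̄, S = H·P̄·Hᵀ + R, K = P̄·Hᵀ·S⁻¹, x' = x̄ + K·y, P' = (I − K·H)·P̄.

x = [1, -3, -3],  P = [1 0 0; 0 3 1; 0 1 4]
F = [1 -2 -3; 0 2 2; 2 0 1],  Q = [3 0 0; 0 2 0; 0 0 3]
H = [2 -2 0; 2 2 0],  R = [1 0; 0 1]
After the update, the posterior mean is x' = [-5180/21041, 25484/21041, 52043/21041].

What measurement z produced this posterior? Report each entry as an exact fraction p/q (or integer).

x̄ = F·x = [16, -12, -1]
P̄ = F·P·Fᵀ + Q = [64 -46 -12; -46 38 10; -12 10 11]
S = H·P̄·Hᵀ + R = [777 104; 104 41]
K = P̄·Hᵀ·S⁻¹ = [5276/21041 5092/21041; -5224/21041 5040/21041; -1388/21041 1468/21041]
x' − x̄ = [-341836/21041, 277976/21041, 73084/21041] = K·y
y = (KᵀK)⁻¹·Kᵀ·(x' − x̄) = [-59, -6]
z = y + H·x̄ = [-59, -6] + [56, 8] = [-3, 2]

z = [-3, 2]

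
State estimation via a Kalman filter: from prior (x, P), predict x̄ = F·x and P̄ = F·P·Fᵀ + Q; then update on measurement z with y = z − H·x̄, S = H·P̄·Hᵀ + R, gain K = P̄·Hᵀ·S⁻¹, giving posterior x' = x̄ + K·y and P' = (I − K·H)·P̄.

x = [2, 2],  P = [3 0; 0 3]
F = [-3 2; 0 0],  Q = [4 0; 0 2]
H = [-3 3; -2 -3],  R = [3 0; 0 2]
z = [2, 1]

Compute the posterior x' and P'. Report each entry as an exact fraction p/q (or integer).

x̄ = F·x = [-2, 0]
P̄ = F·P·Fᵀ + Q = [43 0; 0 2]
y = z − H·x̄ = [-4, -3]
S = H·P̄·Hᵀ + R = [408 240; 240 192]
K = P̄·Hᵀ·S⁻¹ = [-43/216 -43/216; 1/8 -3/16]
x' = x̄ + K·y = [-131/216, 1/16]
P' = (I − K·H)·P̄ = [43/216 0; 0 1/8]

x' = [-131/216, 1/16]
P' = [43/216 0; 0 1/8]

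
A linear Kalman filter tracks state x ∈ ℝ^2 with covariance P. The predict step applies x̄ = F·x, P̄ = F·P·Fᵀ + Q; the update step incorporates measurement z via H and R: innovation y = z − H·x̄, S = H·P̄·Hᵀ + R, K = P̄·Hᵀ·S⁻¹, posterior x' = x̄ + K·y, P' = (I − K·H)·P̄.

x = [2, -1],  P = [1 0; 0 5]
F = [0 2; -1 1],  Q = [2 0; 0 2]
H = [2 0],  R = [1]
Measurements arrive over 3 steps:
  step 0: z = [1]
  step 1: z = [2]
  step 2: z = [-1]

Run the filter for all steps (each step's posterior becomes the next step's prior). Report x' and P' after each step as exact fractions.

step 0: x̄ = F·x = [-2, -3]
step 0: P̄ = F·P·Fᵀ + Q = [22 10; 10 8]
step 0: y = z − H·x̄ = [5]
step 0: S = H·P̄·Hᵀ + R = [89]
step 0: K = P̄·Hᵀ·S⁻¹ = [44/89; 20/89]
step 0: x' = x̄ + K·y = [42/89, -167/89]
step 0: P' = (I − K·H)·P̄ = [22/89 10/89; 10/89 312/89]
step 1: x̄ = F·x = [-334/89, -209/89]
step 1: P̄ = F·P·Fᵀ + Q = [1426/89 604/89; 604/89 492/89]
step 1: y = z − H·x̄ = [846/89]
step 1: S = H·P̄·Hᵀ + R = [5793/89]
step 1: K = P̄·Hᵀ·S⁻¹ = [2852/5793; 1208/5793]
step 1: x' = x̄ + K·y = [1790/1931, -707/1931]
step 1: P' = (I − K·H)·P̄ = [1426/5793 604/5793; 604/5793 15628/5793]
step 2: x̄ = F·x = [-1414/1931, -2497/1931]
step 2: P̄ = F·P·Fᵀ + Q = [74098/5793 10016/1931; 10016/1931 9144/1931]
step 2: y = z − H·x̄ = [897/1931]
step 2: S = H·P̄·Hᵀ + R = [302185/5793]
step 2: K = P̄·Hᵀ·S⁻¹ = [148196/302185; 60096/302185]
step 2: x' = x̄ + K·y = [-11726/23245, -27911/23245]
step 2: P' = (I − K·H)·P̄ = [74098/302185 30048/302185; 30048/302185 807528/302185]

step 0: x' = [42/89, -167/89], P' = [22/89 10/89; 10/89 312/89]
step 1: x' = [1790/1931, -707/1931], P' = [1426/5793 604/5793; 604/5793 15628/5793]
step 2: x' = [-11726/23245, -27911/23245], P' = [74098/302185 30048/302185; 30048/302185 807528/302185]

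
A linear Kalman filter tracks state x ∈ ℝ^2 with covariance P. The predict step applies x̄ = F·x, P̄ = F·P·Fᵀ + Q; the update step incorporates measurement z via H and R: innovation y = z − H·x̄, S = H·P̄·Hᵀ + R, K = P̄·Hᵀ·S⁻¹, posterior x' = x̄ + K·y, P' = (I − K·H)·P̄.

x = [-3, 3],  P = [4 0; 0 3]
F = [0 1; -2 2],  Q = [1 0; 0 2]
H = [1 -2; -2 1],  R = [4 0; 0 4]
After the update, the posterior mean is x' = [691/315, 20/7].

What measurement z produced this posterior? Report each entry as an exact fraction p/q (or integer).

z = [-3, -2]

x̄ = F·x = [3, 12]
P̄ = F·P·Fᵀ + Q = [4 6; 6 30]
S = H·P̄·Hᵀ + R = [104 -38; -38 26]
K = P̄·Hᵀ·S⁻¹ = [-71/315 -128/315; -4/7 -1/7]
x' − x̄ = [-254/315, -64/7] = K·y
y = (KᵀK)⁻¹·Kᵀ·(x' − x̄) = [18, -8]
z = y + H·x̄ = [18, -8] + [-21, 6] = [-3, -2]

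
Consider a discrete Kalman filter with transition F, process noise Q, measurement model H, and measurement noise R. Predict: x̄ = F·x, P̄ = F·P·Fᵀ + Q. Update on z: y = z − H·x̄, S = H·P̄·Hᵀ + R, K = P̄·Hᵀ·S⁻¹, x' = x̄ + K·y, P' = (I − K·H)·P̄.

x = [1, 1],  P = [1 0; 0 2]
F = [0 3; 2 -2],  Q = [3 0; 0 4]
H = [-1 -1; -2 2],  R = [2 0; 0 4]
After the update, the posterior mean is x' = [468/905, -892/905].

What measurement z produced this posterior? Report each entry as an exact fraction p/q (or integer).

z = [1, -3]

x̄ = F·x = [3, 0]
P̄ = F·P·Fᵀ + Q = [21 -12; -12 16]
S = H·P̄·Hᵀ + R = [15 10; 10 248]
K = P̄·Hᵀ·S⁻¹ = [-393/905 -45/181; -388/905 44/181]
x' − x̄ = [-2247/905, -892/905] = K·y
y = (KᵀK)⁻¹·Kᵀ·(x' − x̄) = [4, 3]
z = y + H·x̄ = [4, 3] + [-3, -6] = [1, -3]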